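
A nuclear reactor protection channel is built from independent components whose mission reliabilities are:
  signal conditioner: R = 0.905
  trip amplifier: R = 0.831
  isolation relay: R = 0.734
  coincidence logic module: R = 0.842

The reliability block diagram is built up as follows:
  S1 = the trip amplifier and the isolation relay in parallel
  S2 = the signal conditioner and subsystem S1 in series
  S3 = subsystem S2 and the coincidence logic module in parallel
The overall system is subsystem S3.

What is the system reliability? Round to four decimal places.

0.9786

Parallel (trip amplifier and isolation relay): 1 − (1 − 0.831000)(1 − 0.734000) = 0.955046
Series (signal conditioner and [0.955046]): 0.905000 × 0.955046 = 0.864317
Parallel ([0.864317] and coincidence logic module): 1 − (1 − 0.864317)(1 − 0.842000) = 0.9786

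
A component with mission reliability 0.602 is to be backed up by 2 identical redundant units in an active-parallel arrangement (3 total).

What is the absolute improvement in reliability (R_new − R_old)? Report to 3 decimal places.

0.335

R_before = 0.602
R_after = 1 − (1 − 0.602)^3 = 0.937
ΔR = 0.937 − 0.602 = 0.335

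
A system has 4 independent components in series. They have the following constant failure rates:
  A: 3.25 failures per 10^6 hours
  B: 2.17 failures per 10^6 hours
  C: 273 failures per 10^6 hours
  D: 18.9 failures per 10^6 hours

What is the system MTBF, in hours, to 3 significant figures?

3360

Series of exponential components: λ_sys = Σ λ_i
λ_sys = 0.00000325 + 0.00000217 + 0.000273 + 0.0000189 = 2.9732e-04 /h
MTBF = 1 / λ_sys = 3360 h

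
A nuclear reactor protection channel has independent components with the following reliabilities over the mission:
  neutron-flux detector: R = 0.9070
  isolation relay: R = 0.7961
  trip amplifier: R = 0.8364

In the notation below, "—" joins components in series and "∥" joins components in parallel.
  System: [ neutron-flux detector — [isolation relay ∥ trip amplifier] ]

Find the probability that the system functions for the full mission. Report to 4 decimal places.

0.8767

Parallel (isolation relay and trip amplifier): 1 − (1 − 0.796100)(1 − 0.836400) = 0.966642
Series (neutron-flux detector and [0.966642]): 0.907000 × 0.966642 = 0.8767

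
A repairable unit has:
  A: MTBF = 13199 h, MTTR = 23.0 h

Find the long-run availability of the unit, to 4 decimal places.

0.9983

A(A) = MTBF/(MTBF+MTTR) = 13199/(13199+23.0) = 0.9983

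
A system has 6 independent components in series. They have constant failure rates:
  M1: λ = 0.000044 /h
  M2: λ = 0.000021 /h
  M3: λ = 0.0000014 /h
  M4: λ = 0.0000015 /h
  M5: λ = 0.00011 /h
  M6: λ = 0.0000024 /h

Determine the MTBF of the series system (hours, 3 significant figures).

Series of exponential components: λ_sys = Σ λ_i
λ_sys = 0.000044 + 0.000021 + 0.0000014 + 0.0000015 + 0.00011 + 0.0000024 = 1.8030e-04 /h
MTBF = 1 / λ_sys = 5550 h

5550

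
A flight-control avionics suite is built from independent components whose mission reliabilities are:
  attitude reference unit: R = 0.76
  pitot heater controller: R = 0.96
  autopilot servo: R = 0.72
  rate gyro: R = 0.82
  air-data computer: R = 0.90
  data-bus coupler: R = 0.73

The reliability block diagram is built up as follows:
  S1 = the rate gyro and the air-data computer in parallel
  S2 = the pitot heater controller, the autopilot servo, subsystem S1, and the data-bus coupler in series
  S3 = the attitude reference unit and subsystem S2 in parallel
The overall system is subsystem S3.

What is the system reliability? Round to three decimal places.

Parallel (rate gyro and air-data computer): 1 − (1 − 0.82000)(1 − 0.90000) = 0.98200
Series (pitot heater controller, autopilot servo, [0.98200], and data-bus coupler): 0.96000 × 0.72000 × 0.98200 × 0.73000 = 0.49549
Parallel (attitude reference unit and [0.49549]): 1 − (1 − 0.76000)(1 − 0.49549) = 0.879

0.879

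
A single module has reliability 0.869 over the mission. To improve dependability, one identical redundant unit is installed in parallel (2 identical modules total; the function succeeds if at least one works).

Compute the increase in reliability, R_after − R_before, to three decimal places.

R_before = 0.869
R_after = 1 − (1 − 0.869)^2 = 0.983
ΔR = 0.983 − 0.869 = 0.114

0.114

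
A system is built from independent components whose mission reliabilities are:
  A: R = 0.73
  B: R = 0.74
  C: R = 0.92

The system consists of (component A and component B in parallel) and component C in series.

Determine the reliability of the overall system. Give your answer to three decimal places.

0.855

Parallel (A and B): 1 − (1 − 0.73000)(1 − 0.74000) = 0.92980
Series ([0.92980] and C): 0.92980 × 0.92000 = 0.855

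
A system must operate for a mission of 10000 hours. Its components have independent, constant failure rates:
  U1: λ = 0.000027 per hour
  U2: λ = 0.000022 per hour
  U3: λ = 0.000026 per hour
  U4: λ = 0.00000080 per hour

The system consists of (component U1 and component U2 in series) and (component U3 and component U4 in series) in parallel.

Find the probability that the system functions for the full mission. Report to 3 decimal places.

0.909

R(U1) = exp(−0.000027 × 10000) = 0.76338
R(U2) = exp(−0.000022 × 10000) = 0.80252
R(U3) = exp(−0.000026 × 10000) = 0.77105
R(U4) = exp(−0.00000080 × 10000) = 0.99203
Series (U1 and U2): 0.76338 × 0.80252 = 0.61263
Series (U3 and U4): 0.77105 × 0.99203 = 0.76490
Parallel ([0.61263] and [0.76490]): 1 − (1 − 0.61263)(1 − 0.76490) = 0.909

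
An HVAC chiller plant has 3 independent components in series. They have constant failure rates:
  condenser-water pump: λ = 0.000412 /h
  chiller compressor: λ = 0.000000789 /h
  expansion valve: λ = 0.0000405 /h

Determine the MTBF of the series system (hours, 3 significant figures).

2210

Series of exponential components: λ_sys = Σ λ_i
λ_sys = 0.000412 + 0.000000789 + 0.0000405 = 4.5329e-04 /h
MTBF = 1 / λ_sys = 2210 h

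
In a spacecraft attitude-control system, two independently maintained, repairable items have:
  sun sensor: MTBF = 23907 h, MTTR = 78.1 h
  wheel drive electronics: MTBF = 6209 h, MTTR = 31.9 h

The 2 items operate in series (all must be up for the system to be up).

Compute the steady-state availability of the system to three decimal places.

A(sun sensor) = MTBF/(MTBF+MTTR) = 23907/(23907+78.1) = 0.996744
A(wheel drive electronics) = MTBF/(MTBF+MTTR) = 6209/(6209+31.9) = 0.994889
Series availability: 0.996744 × 0.994889 = 0.992

0.992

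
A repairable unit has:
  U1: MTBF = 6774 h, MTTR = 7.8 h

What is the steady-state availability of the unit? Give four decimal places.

0.9988

A(U1) = MTBF/(MTBF+MTTR) = 6774/(6774+7.8) = 0.9988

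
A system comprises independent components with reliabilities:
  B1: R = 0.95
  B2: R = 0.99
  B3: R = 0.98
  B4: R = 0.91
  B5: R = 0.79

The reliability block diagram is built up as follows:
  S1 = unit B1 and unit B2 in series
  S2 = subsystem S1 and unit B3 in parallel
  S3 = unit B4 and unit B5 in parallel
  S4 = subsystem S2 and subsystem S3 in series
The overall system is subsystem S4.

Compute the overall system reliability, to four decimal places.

Series (B1 and B2): 0.950000 × 0.990000 = 0.940500
Parallel ([0.940500] and B3): 1 − (1 − 0.940500)(1 − 0.980000) = 0.998810
Parallel (B4 and B5): 1 − (1 − 0.910000)(1 − 0.790000) = 0.981100
Series ([0.998810] and [0.981100]): 0.998810 × 0.981100 = 0.9799

0.9799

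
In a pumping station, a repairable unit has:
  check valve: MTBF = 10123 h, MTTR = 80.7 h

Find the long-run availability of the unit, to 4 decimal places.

0.9921

A(check valve) = MTBF/(MTBF+MTTR) = 10123/(10123+80.7) = 0.9921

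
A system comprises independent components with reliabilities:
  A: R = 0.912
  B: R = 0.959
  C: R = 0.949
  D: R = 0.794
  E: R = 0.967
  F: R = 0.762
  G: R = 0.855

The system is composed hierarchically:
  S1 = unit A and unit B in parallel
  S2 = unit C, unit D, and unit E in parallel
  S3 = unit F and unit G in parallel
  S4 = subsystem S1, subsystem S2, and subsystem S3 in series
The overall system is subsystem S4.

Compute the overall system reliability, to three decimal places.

0.962

Parallel (A and B): 1 − (1 − 0.91200)(1 − 0.95900) = 0.99639
Parallel (C, D, and E): 1 − (1 − 0.94900)(1 − 0.79400)(1 − 0.96700) = 0.99965
Parallel (F and G): 1 − (1 − 0.76200)(1 − 0.85500) = 0.96549
Series ([0.99639], [0.99965], and [0.96549]): 0.99639 × 0.99965 × 0.96549 = 0.962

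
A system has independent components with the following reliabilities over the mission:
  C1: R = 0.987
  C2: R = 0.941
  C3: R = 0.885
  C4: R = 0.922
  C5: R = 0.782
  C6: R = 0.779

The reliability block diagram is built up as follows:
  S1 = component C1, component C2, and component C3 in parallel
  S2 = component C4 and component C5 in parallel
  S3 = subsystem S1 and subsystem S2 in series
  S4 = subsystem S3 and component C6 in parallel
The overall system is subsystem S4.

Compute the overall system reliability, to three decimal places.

0.996

Parallel (C1, C2, and C3): 1 − (1 − 0.98700)(1 − 0.94100)(1 − 0.88500) = 0.99991
Parallel (C4 and C5): 1 − (1 − 0.92200)(1 − 0.78200) = 0.98300
Series ([0.99991] and [0.98300]): 0.99991 × 0.98300 = 0.98291
Parallel ([0.98291] and C6): 1 − (1 − 0.98291)(1 − 0.77900) = 0.996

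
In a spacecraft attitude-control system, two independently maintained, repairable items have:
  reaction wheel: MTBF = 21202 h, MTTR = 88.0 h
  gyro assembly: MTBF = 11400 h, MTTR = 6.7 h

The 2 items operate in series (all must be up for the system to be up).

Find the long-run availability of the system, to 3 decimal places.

0.995

A(reaction wheel) = MTBF/(MTBF+MTTR) = 21202/(21202+88.0) = 0.995867
A(gyro assembly) = MTBF/(MTBF+MTTR) = 11400/(11400+6.7) = 0.999413
Series availability: 0.995867 × 0.999413 = 0.995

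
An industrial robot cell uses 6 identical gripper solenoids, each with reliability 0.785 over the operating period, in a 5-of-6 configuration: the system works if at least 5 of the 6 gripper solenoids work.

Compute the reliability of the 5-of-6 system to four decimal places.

0.6185

R = Σ_{i=5}^{6} C(6,i) p^i (1−p)^{6−i} with p = 0.785
C(6,5)·0.785^5·0.215^1 = 0.384537
C(6,6)·0.785^6·0.215^0 = 0.234001
Sum = 0.6185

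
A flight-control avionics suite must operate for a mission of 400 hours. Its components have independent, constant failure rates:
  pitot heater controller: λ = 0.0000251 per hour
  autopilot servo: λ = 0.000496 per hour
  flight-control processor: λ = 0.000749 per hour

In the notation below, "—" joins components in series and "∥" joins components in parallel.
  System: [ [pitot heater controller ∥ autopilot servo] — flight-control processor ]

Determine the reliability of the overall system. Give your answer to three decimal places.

0.740

R(pitot heater controller) = exp(−0.0000251 × 400) = 0.99001
R(autopilot servo) = exp(−0.000496 × 400) = 0.82004
R(flight-control processor) = exp(−0.000749 × 400) = 0.74111
Parallel (pitot heater controller and autopilot servo): 1 − (1 − 0.99001)(1 − 0.82004) = 0.99820
Series ([0.99820] and flight-control processor): 0.99820 × 0.74111 = 0.740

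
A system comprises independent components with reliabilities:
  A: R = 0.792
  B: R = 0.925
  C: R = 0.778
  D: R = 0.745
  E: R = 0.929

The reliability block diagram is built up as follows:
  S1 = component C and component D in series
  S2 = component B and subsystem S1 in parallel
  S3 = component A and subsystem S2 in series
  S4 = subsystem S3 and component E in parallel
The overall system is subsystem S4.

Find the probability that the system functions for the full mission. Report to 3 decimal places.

Series (C and D): 0.77800 × 0.74500 = 0.57961
Parallel (B and [0.57961]): 1 − (1 − 0.92500)(1 − 0.57961) = 0.96847
Series (A and [0.96847]): 0.79200 × 0.96847 = 0.76703
Parallel ([0.76703] and E): 1 − (1 − 0.76703)(1 − 0.92900) = 0.983

0.983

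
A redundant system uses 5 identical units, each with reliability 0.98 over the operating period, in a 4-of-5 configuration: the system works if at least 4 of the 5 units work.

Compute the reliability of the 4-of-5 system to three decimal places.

R = Σ_{i=4}^{5} C(5,i) p^i (1−p)^{5−i} with p = 0.98
C(5,4)·0.98^4·0.02^1 = 0.09224
C(5,5)·0.98^5·0.02^0 = 0.90392
Sum = 0.996

0.996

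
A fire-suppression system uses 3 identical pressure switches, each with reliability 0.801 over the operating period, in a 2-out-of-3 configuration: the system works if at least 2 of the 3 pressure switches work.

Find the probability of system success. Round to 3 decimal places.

0.897

R = Σ_{i=2}^{3} C(3,i) p^i (1−p)^{3−i} with p = 0.801
C(3,2)·0.801^2·0.199^1 = 0.38304
C(3,3)·0.801^3·0.199^0 = 0.51392
Sum = 0.897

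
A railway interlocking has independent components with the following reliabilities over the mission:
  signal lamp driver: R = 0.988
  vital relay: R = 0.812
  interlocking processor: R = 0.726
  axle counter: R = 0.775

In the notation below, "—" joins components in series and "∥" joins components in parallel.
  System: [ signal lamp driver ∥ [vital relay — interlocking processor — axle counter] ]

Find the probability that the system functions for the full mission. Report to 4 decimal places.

0.9935

Series (vital relay, interlocking processor, and axle counter): 0.812000 × 0.726000 × 0.775000 = 0.456872
Parallel (signal lamp driver and [0.456872]): 1 − (1 − 0.988000)(1 − 0.456872) = 0.9935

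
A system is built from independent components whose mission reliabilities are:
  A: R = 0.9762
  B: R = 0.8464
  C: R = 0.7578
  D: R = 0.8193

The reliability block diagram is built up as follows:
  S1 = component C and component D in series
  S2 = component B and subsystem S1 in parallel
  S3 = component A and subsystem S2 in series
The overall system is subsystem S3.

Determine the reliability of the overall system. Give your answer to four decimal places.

0.9194

Series (C and D): 0.757800 × 0.819300 = 0.620866
Parallel (B and [0.620866]): 1 − (1 − 0.846400)(1 − 0.620866) = 0.941765
Series (A and [0.941765]): 0.976200 × 0.941765 = 0.9194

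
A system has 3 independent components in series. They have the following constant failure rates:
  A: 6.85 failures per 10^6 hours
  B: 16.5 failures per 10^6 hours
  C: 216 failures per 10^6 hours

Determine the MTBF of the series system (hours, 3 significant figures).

Series of exponential components: λ_sys = Σ λ_i
λ_sys = 0.00000685 + 0.0000165 + 0.000216 = 2.3935e-04 /h
MTBF = 1 / λ_sys = 4180 h

4180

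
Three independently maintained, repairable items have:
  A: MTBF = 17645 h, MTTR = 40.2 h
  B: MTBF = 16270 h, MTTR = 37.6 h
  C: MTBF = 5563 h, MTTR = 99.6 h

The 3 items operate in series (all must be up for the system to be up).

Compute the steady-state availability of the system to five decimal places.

A(A) = MTBF/(MTBF+MTTR) = 17645/(17645+40.2) = 0.997727
A(B) = MTBF/(MTBF+MTTR) = 16270/(16270+37.6) = 0.997694
A(C) = MTBF/(MTBF+MTTR) = 5563/(5563+99.6) = 0.982411
Series availability: 0.997727 × 0.997694 × 0.982411 = 0.97792

0.97792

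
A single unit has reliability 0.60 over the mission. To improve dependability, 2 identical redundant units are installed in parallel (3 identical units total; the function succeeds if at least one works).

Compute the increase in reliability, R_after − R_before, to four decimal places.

0.3360

R_before = 0.60
R_after = 1 − (1 − 0.60)^3 = 0.9360
ΔR = 0.9360 − 0.60 = 0.3360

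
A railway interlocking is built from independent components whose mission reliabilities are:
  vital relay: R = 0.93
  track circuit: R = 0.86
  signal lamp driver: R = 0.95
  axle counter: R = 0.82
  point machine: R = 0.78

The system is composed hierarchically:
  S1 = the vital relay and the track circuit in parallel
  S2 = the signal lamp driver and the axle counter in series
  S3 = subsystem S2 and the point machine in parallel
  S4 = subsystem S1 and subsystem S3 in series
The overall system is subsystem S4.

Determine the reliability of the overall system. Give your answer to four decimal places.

Parallel (vital relay and track circuit): 1 − (1 − 0.930000)(1 − 0.860000) = 0.990200
Series (signal lamp driver and axle counter): 0.950000 × 0.820000 = 0.779000
Parallel ([0.779000] and point machine): 1 − (1 − 0.779000)(1 − 0.780000) = 0.951380
Series ([0.990200] and [0.951380]): 0.990200 × 0.951380 = 0.9421

0.9421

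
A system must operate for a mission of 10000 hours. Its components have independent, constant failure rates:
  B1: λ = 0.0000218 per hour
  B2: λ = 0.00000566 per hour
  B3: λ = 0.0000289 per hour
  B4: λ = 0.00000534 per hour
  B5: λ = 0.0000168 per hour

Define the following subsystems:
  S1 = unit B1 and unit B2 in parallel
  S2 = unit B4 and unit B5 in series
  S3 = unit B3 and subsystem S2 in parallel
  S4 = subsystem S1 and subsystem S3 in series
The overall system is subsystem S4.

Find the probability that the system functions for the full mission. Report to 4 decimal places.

0.9399

R(B1) = exp(−0.0000218 × 10000) = 0.804125
R(B2) = exp(−0.00000566 × 10000) = 0.944972
R(B3) = exp(−0.0000289 × 10000) = 0.749012
R(B4) = exp(−0.00000534 × 10000) = 0.948001
R(B5) = exp(−0.0000168 × 10000) = 0.845354
Parallel (B1 and B2): 1 − (1 − 0.804125)(1 − 0.944972) = 0.989221
Series (B4 and B5): 0.948001 × 0.845354 = 0.801396
Parallel (B3 and [0.801396]): 1 − (1 − 0.749012)(1 − 0.801396) = 0.950153
Series ([0.989221] and [0.950153]): 0.989221 × 0.950153 = 0.9399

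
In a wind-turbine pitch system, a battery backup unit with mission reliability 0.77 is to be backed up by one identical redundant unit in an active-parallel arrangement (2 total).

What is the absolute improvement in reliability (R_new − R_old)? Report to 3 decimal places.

R_before = 0.77
R_after = 1 − (1 − 0.77)^2 = 0.947
ΔR = 0.947 − 0.77 = 0.177

0.177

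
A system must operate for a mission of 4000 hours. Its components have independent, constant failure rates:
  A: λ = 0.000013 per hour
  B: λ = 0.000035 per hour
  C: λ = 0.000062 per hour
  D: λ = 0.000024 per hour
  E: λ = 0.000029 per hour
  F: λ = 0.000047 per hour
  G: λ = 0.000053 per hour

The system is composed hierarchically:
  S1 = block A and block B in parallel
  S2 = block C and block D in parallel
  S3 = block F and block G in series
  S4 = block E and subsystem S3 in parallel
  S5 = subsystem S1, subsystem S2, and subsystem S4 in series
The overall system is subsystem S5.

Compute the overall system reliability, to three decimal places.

0.938

R(A) = exp(−0.000013 × 4000) = 0.94933
R(B) = exp(−0.000035 × 4000) = 0.86936
R(C) = exp(−0.000062 × 4000) = 0.78036
R(D) = exp(−0.000024 × 4000) = 0.90846
R(E) = exp(−0.000029 × 4000) = 0.89048
R(F) = exp(−0.000047 × 4000) = 0.82861
R(G) = exp(−0.000053 × 4000) = 0.80896
Parallel (A and B): 1 − (1 − 0.94933)(1 − 0.86936) = 0.99338
Parallel (C and D): 1 − (1 − 0.78036)(1 − 0.90846) = 0.97989
Series (F and G): 0.82861 × 0.80896 = 0.67031
Parallel (E and [0.67031]): 1 − (1 − 0.89048)(1 − 0.67031) = 0.96389
Series ([0.99338], [0.97989], and [0.96389]): 0.99338 × 0.97989 × 0.96389 = 0.938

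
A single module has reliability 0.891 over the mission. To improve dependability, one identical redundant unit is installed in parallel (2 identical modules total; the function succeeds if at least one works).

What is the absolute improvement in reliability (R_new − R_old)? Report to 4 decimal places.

R_before = 0.891
R_after = 1 − (1 − 0.891)^2 = 0.9881
ΔR = 0.9881 − 0.891 = 0.0971

0.0971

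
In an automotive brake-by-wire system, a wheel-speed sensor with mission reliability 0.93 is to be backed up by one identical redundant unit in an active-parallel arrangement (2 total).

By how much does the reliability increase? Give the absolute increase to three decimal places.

0.065

R_before = 0.93
R_after = 1 − (1 − 0.93)^2 = 0.995
ΔR = 0.995 − 0.93 = 0.065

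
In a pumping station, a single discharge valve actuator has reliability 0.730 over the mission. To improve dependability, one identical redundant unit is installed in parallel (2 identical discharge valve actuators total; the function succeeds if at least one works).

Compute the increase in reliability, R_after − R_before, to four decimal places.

0.1971

R_before = 0.730
R_after = 1 − (1 − 0.730)^2 = 0.9271
ΔR = 0.9271 − 0.730 = 0.1971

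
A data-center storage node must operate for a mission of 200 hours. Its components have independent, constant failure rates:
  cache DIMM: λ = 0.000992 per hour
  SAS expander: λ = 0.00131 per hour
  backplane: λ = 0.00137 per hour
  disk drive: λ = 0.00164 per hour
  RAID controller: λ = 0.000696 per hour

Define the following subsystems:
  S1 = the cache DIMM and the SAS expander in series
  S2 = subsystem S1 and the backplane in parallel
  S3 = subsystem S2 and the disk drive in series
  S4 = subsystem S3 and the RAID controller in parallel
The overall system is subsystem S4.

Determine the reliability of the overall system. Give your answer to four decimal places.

0.9554

R(cache DIMM) = exp(−0.000992 × 200) = 0.820042
R(SAS expander) = exp(−0.00131 × 200) = 0.769511
R(backplane) = exp(−0.00137 × 200) = 0.760332
R(disk drive) = exp(−0.00164 × 200) = 0.720363
R(RAID controller) = exp(−0.000696 × 200) = 0.870054
Series (cache DIMM and SAS expander): 0.820042 × 0.769511 = 0.631031
Parallel ([0.631031] and backplane): 1 − (1 − 0.631031)(1 − 0.760332) = 0.911570
Series ([0.911570] and disk drive): 0.911570 × 0.720363 = 0.656661
Parallel ([0.656661] and RAID controller): 1 − (1 − 0.656661)(1 − 0.870054) = 0.9554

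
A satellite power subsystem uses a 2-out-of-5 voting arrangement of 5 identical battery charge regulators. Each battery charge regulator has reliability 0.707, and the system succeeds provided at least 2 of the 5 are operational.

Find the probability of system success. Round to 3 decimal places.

0.972

R = Σ_{i=2}^{5} C(5,i) p^i (1−p)^{5−i} with p = 0.707
C(5,2)·0.707^2·0.293^3 = 0.12573
C(5,3)·0.707^3·0.293^2 = 0.30338
C(5,4)·0.707^4·0.293^1 = 0.36603
C(5,5)·0.707^5·0.293^0 = 0.17664
Sum = 0.972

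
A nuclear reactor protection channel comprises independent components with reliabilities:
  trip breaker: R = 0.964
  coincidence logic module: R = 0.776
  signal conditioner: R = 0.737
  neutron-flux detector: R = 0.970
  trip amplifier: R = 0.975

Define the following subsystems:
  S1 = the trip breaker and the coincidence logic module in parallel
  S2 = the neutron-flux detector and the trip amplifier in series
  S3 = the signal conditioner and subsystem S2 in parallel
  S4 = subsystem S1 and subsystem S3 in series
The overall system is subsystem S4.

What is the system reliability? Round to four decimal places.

0.9778

Parallel (trip breaker and coincidence logic module): 1 − (1 − 0.964000)(1 − 0.776000) = 0.991936
Series (neutron-flux detector and trip amplifier): 0.970000 × 0.975000 = 0.945750
Parallel (signal conditioner and [0.945750]): 1 − (1 − 0.737000)(1 − 0.945750) = 0.985732
Series ([0.991936] and [0.985732]): 0.991936 × 0.985732 = 0.9778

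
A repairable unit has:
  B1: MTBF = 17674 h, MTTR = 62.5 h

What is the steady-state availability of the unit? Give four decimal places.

0.9965

A(B1) = MTBF/(MTBF+MTTR) = 17674/(17674+62.5) = 0.9965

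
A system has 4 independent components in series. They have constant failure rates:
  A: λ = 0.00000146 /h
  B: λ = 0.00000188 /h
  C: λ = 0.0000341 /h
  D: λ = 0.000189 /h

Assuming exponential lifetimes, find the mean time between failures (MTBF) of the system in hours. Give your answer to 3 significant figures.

4420

Series of exponential components: λ_sys = Σ λ_i
λ_sys = 0.00000146 + 0.00000188 + 0.0000341 + 0.000189 = 2.2644e-04 /h
MTBF = 1 / λ_sys = 4420 h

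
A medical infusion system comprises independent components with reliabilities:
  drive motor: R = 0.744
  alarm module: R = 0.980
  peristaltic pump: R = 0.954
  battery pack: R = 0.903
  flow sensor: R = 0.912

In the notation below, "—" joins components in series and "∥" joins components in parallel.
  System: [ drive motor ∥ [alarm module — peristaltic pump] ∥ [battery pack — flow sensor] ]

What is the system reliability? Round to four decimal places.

0.9971

Series (alarm module and peristaltic pump): 0.980000 × 0.954000 = 0.934920
Series (battery pack and flow sensor): 0.903000 × 0.912000 = 0.823536
Parallel (drive motor, [0.934920], and [0.823536]): 1 − (1 − 0.744000)(1 − 0.934920)(1 − 0.823536) = 0.9971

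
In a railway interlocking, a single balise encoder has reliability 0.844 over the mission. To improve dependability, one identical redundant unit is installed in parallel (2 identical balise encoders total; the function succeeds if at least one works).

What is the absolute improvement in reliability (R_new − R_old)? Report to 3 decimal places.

0.132

R_before = 0.844
R_after = 1 − (1 − 0.844)^2 = 0.976
ΔR = 0.976 − 0.844 = 0.132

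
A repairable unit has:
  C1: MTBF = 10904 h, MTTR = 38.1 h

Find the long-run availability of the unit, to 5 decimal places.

A(C1) = MTBF/(MTBF+MTTR) = 10904/(10904+38.1) = 0.99652

0.99652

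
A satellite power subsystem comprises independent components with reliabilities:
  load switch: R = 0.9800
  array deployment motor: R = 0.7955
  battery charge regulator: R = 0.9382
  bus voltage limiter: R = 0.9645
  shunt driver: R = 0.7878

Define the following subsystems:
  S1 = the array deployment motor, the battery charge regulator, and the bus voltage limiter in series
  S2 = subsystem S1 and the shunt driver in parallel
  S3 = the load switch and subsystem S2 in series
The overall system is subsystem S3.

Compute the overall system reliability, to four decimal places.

Series (array deployment motor, battery charge regulator, and bus voltage limiter): 0.795500 × 0.938200 × 0.964500 = 0.719843
Parallel ([0.719843] and shunt driver): 1 − (1 − 0.719843)(1 − 0.787800) = 0.940551
Series (load switch and [0.940551]): 0.980000 × 0.940551 = 0.9217

0.9217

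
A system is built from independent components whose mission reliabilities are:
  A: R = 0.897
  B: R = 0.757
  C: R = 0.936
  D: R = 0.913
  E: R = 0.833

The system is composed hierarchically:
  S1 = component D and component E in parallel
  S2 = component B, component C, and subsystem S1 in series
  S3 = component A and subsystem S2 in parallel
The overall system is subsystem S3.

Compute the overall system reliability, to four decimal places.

0.9689

Parallel (D and E): 1 − (1 − 0.913000)(1 − 0.833000) = 0.985471
Series (B, C, and [0.985471]): 0.757000 × 0.936000 × 0.985471 = 0.698257
Parallel (A and [0.698257]): 1 − (1 − 0.897000)(1 − 0.698257) = 0.9689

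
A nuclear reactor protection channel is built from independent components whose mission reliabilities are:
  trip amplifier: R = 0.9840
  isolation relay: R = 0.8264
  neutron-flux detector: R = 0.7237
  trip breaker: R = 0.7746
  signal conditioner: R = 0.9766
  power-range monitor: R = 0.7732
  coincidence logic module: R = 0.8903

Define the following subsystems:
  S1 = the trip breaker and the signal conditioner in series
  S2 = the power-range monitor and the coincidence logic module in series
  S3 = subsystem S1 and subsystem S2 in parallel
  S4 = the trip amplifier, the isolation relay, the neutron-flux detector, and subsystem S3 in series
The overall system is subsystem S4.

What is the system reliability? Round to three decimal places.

Series (trip breaker and signal conditioner): 0.77460 × 0.97660 = 0.75647
Series (power-range monitor and coincidence logic module): 0.77320 × 0.89030 = 0.68838
Parallel ([0.75647] and [0.68838]): 1 − (1 − 0.75647)(1 − 0.68838) = 0.92411
Series (trip amplifier, isolation relay, neutron-flux detector, and [0.92411]): 0.98400 × 0.82640 × 0.72370 × 0.92411 = 0.544

0.544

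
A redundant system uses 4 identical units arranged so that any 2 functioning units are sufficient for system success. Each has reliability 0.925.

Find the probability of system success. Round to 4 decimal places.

0.9984

R = Σ_{i=2}^{4} C(4,i) p^i (1−p)^{4−i} with p = 0.925
C(4,2)·0.925^2·0.075^2 = 0.028877
C(4,3)·0.925^3·0.075^1 = 0.237436
C(4,4)·0.925^4·0.075^0 = 0.732094
Sum = 0.9984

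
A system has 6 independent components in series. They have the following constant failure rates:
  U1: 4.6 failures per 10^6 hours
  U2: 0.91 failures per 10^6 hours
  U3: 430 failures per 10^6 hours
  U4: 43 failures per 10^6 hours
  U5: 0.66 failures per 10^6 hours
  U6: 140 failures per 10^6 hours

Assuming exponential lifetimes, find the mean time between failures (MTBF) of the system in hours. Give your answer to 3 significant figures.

1620

Series of exponential components: λ_sys = Σ λ_i
λ_sys = 0.0000046 + 0.00000091 + 0.00043 + 0.000043 + 0.00000066 + 0.00014 = 6.1917e-04 /h
MTBF = 1 / λ_sys = 1620 h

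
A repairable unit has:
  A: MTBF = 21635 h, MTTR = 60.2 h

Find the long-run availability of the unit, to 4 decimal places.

0.9972

A(A) = MTBF/(MTBF+MTTR) = 21635/(21635+60.2) = 0.9972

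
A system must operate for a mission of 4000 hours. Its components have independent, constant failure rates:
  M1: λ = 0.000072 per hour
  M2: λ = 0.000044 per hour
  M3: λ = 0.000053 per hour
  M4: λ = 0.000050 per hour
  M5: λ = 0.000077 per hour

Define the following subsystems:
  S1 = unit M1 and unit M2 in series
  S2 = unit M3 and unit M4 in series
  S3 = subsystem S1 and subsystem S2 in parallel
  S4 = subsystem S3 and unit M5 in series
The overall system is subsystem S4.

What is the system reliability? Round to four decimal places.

R(M1) = exp(−0.000072 × 4000) = 0.749762
R(M2) = exp(−0.000044 × 4000) = 0.838618
R(M3) = exp(−0.000053 × 4000) = 0.808965
R(M4) = exp(−0.000050 × 4000) = 0.818731
R(M5) = exp(−0.000077 × 4000) = 0.734915
Series (M1 and M2): 0.749762 × 0.838618 = 0.628764
Series (M3 and M4): 0.808965 × 0.818731 = 0.662325
Parallel ([0.628764] and [0.662325]): 1 − (1 − 0.628764)(1 − 0.662325) = 0.874643
Series ([0.874643] and M5): 0.874643 × 0.734915 = 0.6428

0.6428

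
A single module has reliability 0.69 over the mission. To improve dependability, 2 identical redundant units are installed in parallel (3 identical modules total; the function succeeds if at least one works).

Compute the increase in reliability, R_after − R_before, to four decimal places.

0.2802

R_before = 0.69
R_after = 1 − (1 − 0.69)^3 = 0.9702
ΔR = 0.9702 − 0.69 = 0.2802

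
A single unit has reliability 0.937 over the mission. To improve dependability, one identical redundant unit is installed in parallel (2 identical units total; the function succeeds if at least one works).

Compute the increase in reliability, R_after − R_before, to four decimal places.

R_before = 0.937
R_after = 1 − (1 − 0.937)^2 = 0.9960
ΔR = 0.9960 − 0.937 = 0.0590

0.0590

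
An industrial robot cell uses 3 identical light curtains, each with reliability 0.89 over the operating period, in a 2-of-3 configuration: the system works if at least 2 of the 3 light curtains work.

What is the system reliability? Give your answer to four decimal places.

0.9664

R = Σ_{i=2}^{3} C(3,i) p^i (1−p)^{3−i} with p = 0.89
C(3,2)·0.89^2·0.11^1 = 0.261393
C(3,3)·0.89^3·0.11^0 = 0.704969
Sum = 0.9664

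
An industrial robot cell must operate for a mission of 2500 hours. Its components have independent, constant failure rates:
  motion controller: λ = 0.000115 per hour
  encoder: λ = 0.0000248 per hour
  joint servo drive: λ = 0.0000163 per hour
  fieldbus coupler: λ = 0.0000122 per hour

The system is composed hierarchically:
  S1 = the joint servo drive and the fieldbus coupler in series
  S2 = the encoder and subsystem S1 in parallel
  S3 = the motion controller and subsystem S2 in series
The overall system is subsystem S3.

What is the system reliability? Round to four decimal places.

0.7470

R(motion controller) = exp(−0.000115 × 2500) = 0.750137
R(encoder) = exp(−0.0000248 × 2500) = 0.939883
R(joint servo drive) = exp(−0.0000163 × 2500) = 0.960069
R(fieldbus coupler) = exp(−0.0000122 × 2500) = 0.969960
Series (joint servo drive and fieldbus coupler): 0.960069 × 0.969960 = 0.931229
Parallel (encoder and [0.931229]): 1 − (1 − 0.939883)(1 − 0.931229) = 0.995866
Series (motion controller and [0.995866]): 0.750137 × 0.995866 = 0.7470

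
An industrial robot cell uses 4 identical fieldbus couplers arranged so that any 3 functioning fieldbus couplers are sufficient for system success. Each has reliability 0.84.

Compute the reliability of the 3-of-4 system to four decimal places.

0.8772

R = Σ_{i=3}^{4} C(4,i) p^i (1−p)^{4−i} with p = 0.84
C(4,3)·0.84^3·0.16^1 = 0.379331
C(4,4)·0.84^4·0.16^0 = 0.497871
Sum = 0.8772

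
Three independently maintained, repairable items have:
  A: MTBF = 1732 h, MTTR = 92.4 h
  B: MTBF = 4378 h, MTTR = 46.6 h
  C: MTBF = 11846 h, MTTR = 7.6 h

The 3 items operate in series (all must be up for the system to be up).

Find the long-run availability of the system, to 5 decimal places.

A(A) = MTBF/(MTBF+MTTR) = 1732/(1732+92.4) = 0.949353
A(B) = MTBF/(MTBF+MTTR) = 4378/(4378+46.6) = 0.989468
A(C) = MTBF/(MTBF+MTTR) = 11846/(11846+7.6) = 0.999359
Series availability: 0.949353 × 0.989468 × 0.999359 = 0.93875

0.93875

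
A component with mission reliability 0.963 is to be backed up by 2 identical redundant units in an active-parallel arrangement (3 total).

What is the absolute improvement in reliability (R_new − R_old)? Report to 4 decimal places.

0.0369

R_before = 0.963
R_after = 1 − (1 − 0.963)^3 = 0.9999
ΔR = 0.9999 − 0.963 = 0.0369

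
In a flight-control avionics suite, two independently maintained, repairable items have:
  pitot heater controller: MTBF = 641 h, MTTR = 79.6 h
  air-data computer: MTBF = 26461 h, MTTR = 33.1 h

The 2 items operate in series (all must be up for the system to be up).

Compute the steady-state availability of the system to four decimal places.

A(pitot heater controller) = MTBF/(MTBF+MTTR) = 641/(641+79.6) = 0.889536
A(air-data computer) = MTBF/(MTBF+MTTR) = 26461/(26461+33.1) = 0.998751
Series availability: 0.889536 × 0.998751 = 0.8884

0.8884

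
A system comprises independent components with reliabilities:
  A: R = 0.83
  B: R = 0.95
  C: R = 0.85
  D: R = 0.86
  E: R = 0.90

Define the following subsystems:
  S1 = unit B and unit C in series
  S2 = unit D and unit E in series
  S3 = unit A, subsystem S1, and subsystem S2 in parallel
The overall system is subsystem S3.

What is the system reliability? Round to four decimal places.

Series (B and C): 0.950000 × 0.850000 = 0.807500
Series (D and E): 0.860000 × 0.900000 = 0.774000
Parallel (A, [0.807500], and [0.774000]): 1 − (1 − 0.830000)(1 − 0.807500)(1 − 0.774000) = 0.9926

0.9926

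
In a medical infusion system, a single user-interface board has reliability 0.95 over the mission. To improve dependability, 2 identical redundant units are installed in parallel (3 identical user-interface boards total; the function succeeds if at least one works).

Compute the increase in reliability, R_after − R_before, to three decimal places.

0.050

R_before = 0.95
R_after = 1 − (1 − 0.95)^3 = 1.000
ΔR = 1.000 − 0.95 = 0.050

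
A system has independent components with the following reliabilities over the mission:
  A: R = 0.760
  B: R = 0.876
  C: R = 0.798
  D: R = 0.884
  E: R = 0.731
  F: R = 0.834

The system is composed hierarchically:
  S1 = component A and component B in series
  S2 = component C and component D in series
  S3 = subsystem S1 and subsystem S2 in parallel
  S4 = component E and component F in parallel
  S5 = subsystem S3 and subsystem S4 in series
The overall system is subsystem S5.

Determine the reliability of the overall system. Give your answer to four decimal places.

0.8613

Series (A and B): 0.760000 × 0.876000 = 0.665760
Series (C and D): 0.798000 × 0.884000 = 0.705432
Parallel ([0.665760] and [0.705432]): 1 − (1 − 0.665760)(1 − 0.705432) = 0.901544
Parallel (E and F): 1 − (1 − 0.731000)(1 − 0.834000) = 0.955346
Series ([0.901544] and [0.955346]): 0.901544 × 0.955346 = 0.8613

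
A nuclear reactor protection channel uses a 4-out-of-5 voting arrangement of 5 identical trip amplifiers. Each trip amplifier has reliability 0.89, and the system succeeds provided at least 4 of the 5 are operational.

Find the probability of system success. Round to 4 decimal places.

0.9035

R = Σ_{i=4}^{5} C(5,i) p^i (1−p)^{5−i} with p = 0.89
C(5,4)·0.89^4·0.11^1 = 0.345082
C(5,5)·0.89^5·0.11^0 = 0.558406
Sum = 0.9035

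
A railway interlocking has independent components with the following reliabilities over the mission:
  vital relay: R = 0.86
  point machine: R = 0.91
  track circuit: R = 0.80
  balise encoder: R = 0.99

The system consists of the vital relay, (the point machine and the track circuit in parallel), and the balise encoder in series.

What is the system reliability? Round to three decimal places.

Parallel (point machine and track circuit): 1 − (1 − 0.91000)(1 − 0.80000) = 0.98200
Series (vital relay, [0.98200], and balise encoder): 0.86000 × 0.98200 × 0.99000 = 0.836

0.836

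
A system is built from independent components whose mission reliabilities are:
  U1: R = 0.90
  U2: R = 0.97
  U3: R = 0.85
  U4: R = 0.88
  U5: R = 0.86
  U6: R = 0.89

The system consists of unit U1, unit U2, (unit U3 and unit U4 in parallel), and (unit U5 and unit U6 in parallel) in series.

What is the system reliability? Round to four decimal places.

0.8441

Parallel (U3 and U4): 1 − (1 − 0.850000)(1 − 0.880000) = 0.982000
Parallel (U5 and U6): 1 − (1 − 0.860000)(1 − 0.890000) = 0.984600
Series (U1, U2, [0.982000], and [0.984600]): 0.900000 × 0.970000 × 0.982000 × 0.984600 = 0.8441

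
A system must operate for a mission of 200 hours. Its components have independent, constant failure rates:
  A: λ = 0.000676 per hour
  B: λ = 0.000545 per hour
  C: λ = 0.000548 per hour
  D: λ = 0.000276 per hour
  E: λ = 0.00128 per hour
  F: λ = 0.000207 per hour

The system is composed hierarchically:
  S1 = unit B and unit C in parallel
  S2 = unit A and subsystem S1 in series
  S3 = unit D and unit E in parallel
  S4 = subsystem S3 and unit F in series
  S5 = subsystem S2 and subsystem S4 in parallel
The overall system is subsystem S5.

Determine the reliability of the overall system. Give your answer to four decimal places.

R(A) = exp(−0.000676 × 200) = 0.873541
R(B) = exp(−0.000545 × 200) = 0.896730
R(C) = exp(−0.000548 × 200) = 0.896193
R(D) = exp(−0.000276 × 200) = 0.946296
R(E) = exp(−0.00128 × 200) = 0.774142
R(F) = exp(−0.000207 × 200) = 0.959445
Parallel (B and C): 1 − (1 − 0.896730)(1 − 0.896193) = 0.989280
Series (A and [0.989280]): 0.873541 × 0.989280 = 0.864177
Parallel (D and E): 1 − (1 − 0.946296)(1 − 0.774142) = 0.987871
Series ([0.987871] and F): 0.987871 × 0.959445 = 0.947808
Parallel ([0.864177] and [0.947808]): 1 − (1 − 0.864177)(1 − 0.947808) = 0.9929

0.9929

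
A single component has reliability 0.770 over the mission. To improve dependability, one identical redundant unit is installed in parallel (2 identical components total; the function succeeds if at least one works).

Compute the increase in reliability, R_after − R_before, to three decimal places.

0.177

R_before = 0.770
R_after = 1 − (1 − 0.770)^2 = 0.947
ΔR = 0.947 − 0.770 = 0.177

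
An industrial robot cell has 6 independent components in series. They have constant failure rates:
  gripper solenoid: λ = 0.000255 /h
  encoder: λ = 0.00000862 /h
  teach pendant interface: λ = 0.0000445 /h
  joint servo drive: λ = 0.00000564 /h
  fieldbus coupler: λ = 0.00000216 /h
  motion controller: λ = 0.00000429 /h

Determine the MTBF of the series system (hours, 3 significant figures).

Series of exponential components: λ_sys = Σ λ_i
λ_sys = 0.000255 + 0.00000862 + 0.0000445 + 0.00000564 + 0.00000216 + 0.00000429 = 3.2021e-04 /h
MTBF = 1 / λ_sys = 3120 h

3120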